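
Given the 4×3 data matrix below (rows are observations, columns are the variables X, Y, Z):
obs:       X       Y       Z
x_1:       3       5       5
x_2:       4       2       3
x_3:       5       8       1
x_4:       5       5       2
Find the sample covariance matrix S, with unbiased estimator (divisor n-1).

Step 1 — column means:
  mean(X) = (3 + 4 + 5 + 5) / 4 = 17/4 = 4.25
  mean(Y) = (5 + 2 + 8 + 5) / 4 = 20/4 = 5
  mean(Z) = (5 + 3 + 1 + 2) / 4 = 11/4 = 2.75

Step 2 — sample covariance S[i,j] = (1/(n-1)) · Σ_k (x_{k,i} - mean_i) · (x_{k,j} - mean_j), with n-1 = 3.
  S[X,X] = ((-1.25)·(-1.25) + (-0.25)·(-0.25) + (0.75)·(0.75) + (0.75)·(0.75)) / 3 = 2.75/3 = 0.9167
  S[X,Y] = ((-1.25)·(0) + (-0.25)·(-3) + (0.75)·(3) + (0.75)·(0)) / 3 = 3/3 = 1
  S[X,Z] = ((-1.25)·(2.25) + (-0.25)·(0.25) + (0.75)·(-1.75) + (0.75)·(-0.75)) / 3 = -4.75/3 = -1.5833
  S[Y,Y] = ((0)·(0) + (-3)·(-3) + (3)·(3) + (0)·(0)) / 3 = 18/3 = 6
  S[Y,Z] = ((0)·(2.25) + (-3)·(0.25) + (3)·(-1.75) + (0)·(-0.75)) / 3 = -6/3 = -2
  S[Z,Z] = ((2.25)·(2.25) + (0.25)·(0.25) + (-1.75)·(-1.75) + (-0.75)·(-0.75)) / 3 = 8.75/3 = 2.9167

S is symmetric (S[j,i] = S[i,j]). Assembling:

S = [[0.9167, 1, -1.5833],
 [1, 6, -2],
 [-1.5833, -2, 2.9167]]


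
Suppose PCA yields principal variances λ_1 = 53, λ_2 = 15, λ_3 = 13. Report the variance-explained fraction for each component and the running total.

Step 1 — total variance = trace(Sigma) = Σ λ_i = 53 + 15 + 13 = 81.

Step 2 — fraction explained by component i = λ_i / Σ λ:
  PC1: 53/81 = 0.6543
  PC2: 15/81 = 0.1852
  PC3: 13/81 = 0.1605

Step 3 — cumulative fraction after k components = (λ_1 + ... + λ_k) / Σ λ:
  k = 1: 53/81 = 0.6543
  k = 2: (53 + 15)/81 = 68/81 = 0.8395
  k = 3: (53 + 15 + 13)/81 = 81/81 = 1

Summary (fraction, with percent):

explained: PC1 0.6543 (65.43%), PC2 0.1852 (18.52%), PC3 0.1605 (16.05%);  cumulative: 0.6543, 0.8395, 1


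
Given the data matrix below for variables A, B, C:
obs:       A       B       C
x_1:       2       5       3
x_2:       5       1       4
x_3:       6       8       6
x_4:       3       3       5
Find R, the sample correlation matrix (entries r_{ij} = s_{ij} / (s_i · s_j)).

Step 1 — column means:
  mean(A) = (2 + 5 + 6 + 3) / 4 = 16/4 = 4
  mean(B) = (5 + 1 + 8 + 3) / 4 = 17/4 = 4.25
  mean(C) = (3 + 4 + 6 + 5) / 4 = 18/4 = 4.5

Step 2 — sample variances and covariances s[i,j] = (1/(n-1)) · Σ_k (x_{k,i} - mean_i) · (x_{k,j} - mean_j), with n-1 = 3:
  s[A,A] = ((-2)·(-2) + (1)·(1) + (2)·(2) + (-1)·(-1)) / 3 = 10/3 = 3.3333
  s[A,B] = ((-2)·(0.75) + (1)·(-3.25) + (2)·(3.75) + (-1)·(-1.25)) / 3 = 4/3 = 1.3333
  s[A,C] = ((-2)·(-1.5) + (1)·(-0.5) + (2)·(1.5) + (-1)·(0.5)) / 3 = 5/3 = 1.6667
  s[B,B] = ((0.75)·(0.75) + (-3.25)·(-3.25) + (3.75)·(3.75) + (-1.25)·(-1.25)) / 3 = 26.75/3 = 8.9167
  s[B,C] = ((0.75)·(-1.5) + (-3.25)·(-0.5) + (3.75)·(1.5) + (-1.25)·(0.5)) / 3 = 5.5/3 = 1.8333
  s[C,C] = ((-1.5)·(-1.5) + (-0.5)·(-0.5) + (1.5)·(1.5) + (0.5)·(0.5)) / 3 = 5/3 = 1.6667
  Sample standard deviations s_i = √(s[i,i]):
  s(A) = √(3.3333) = 1.8257
  s(B) = √(8.9167) = 2.9861
  s(C) = √(1.6667) = 1.291

Step 3 — r_{ij} = s_{ij} / (s_i · s_j):
  r[A,A] = 1 (diagonal).
  r[A,B] = 1.3333 / (1.8257 · 2.9861) = 1.3333 / 5.4518 = 0.2446
  r[A,C] = 1.6667 / (1.8257 · 1.291) = 1.6667 / 2.357 = 0.7071
  r[B,B] = 1 (diagonal).
  r[B,C] = 1.8333 / (2.9861 · 1.291) = 1.8333 / 3.855 = 0.4756
  r[C,C] = 1 (diagonal).

R is symmetric with unit diagonal. Assembling:

R = [[1, 0.2446, 0.7071],
 [0.2446, 1, 0.4756],
 [0.7071, 0.4756, 1]]


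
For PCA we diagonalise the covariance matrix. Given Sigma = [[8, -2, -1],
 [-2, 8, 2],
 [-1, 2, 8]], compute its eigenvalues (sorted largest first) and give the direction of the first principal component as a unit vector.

Step 1 — characteristic polynomial p(λ) = det(λI - Sigma) = λ³ - tr·λ² + c_1·λ - det, where tr = trace, c_1 = sum of the principal 2×2 minors, det = det(Sigma):
  tr = 8 + 8 + 8 = 24,
  c_1 = (8·8 - (-2)²) + (8·8 - (-1)²) + (8·8 - (2)²) = 60 + 63 + 60 = 183,
  det = 8·(8·8 - (2)²) - (-2)·((-2)·8 - (2)·(-1)) + (-1)·((-2)·(2) - 8·(-1)) = 8·(60) - (-2)·(-14) + (-1)·(4) = 448.
  So p(λ) = λ³ - 24λ² + 183λ - 448.
Step 2 — look for an integer root (rational root theorem: any rational root is an integer divisor of 448). Testing λ = 7:
  p(7) = 343 - 1176 + 1281 - 448 = 0  ✓
  Dividing out (λ - 7): p(λ) = (λ - 7)(λ² - 17λ + 64).
Step 3 — remaining eigenvalues from the quadratic λ² - 17λ + 64 = 0:
  Δ = 17² - 4·64 = 289 - 256 = 33,  λ = (17 ± √33)/2 = (17 ± 5.7446)/2 ≈ 11.3723 or 5.6277.
  Sorted: λ_1 = 11.3723,  λ_2 = 7,  λ_3 = 5.6277  (check: sum = 24 = tr ✓).

Step 4 — unit eigenvector for λ_1 ≈ 11.3723: v spans the null space of (Sigma - λ_1 I), whose rows are
  r_1 = (-3.3723, -2, -1),  r_2 = (-2, -3.3723, 2),  r_3 = (-1, 2, -3.3723).
  v is orthogonal to every row, so take v ∝ r_1 × r_2 = ((-2)·(2) - (-1)·(-3.3723), (-1)·(-2) - (-3.3723)·(2), (-3.3723)·(-3.3723) - (-2)·(-2)) ≈ (-7.3723, 8.7446, 7.3723).
  Rescale (multiply by -1 so the first nonzero entry is positive): u = (7.3723, -8.7446, -7.3723).
  ||u|| = √((7.3723)² + (-8.7446)² + (-7.3723)²) = √(185.1684) ≈ 13.6077,  v_1 = u/||u|| ≈ (0.5418, -0.6426, -0.5418) (||v_1|| = 1).

λ_1 = 11.3723,  λ_2 = 7,  λ_3 = 5.6277;  v_1 ≈ (0.5418, -0.6426, -0.5418)


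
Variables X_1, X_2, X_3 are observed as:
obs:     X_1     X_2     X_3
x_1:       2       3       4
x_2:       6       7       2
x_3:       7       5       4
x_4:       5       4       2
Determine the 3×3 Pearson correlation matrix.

Step 1 — column means:
  mean(X_1) = (2 + 6 + 7 + 5) / 4 = 20/4 = 5
  mean(X_2) = (3 + 7 + 5 + 4) / 4 = 19/4 = 4.75
  mean(X_3) = (4 + 2 + 4 + 2) / 4 = 12/4 = 3

Step 2 — sample variances and covariances s[i,j] = (1/(n-1)) · Σ_k (x_{k,i} - mean_i) · (x_{k,j} - mean_j), with n-1 = 3:
  s[X_1,X_1] = ((-3)·(-3) + (1)·(1) + (2)·(2) + (0)·(0)) / 3 = 14/3 = 4.6667
  s[X_1,X_2] = ((-3)·(-1.75) + (1)·(2.25) + (2)·(0.25) + (0)·(-0.75)) / 3 = 8/3 = 2.6667
  s[X_1,X_3] = ((-3)·(1) + (1)·(-1) + (2)·(1) + (0)·(-1)) / 3 = -2/3 = -0.6667
  s[X_2,X_2] = ((-1.75)·(-1.75) + (2.25)·(2.25) + (0.25)·(0.25) + (-0.75)·(-0.75)) / 3 = 8.75/3 = 2.9167
  s[X_2,X_3] = ((-1.75)·(1) + (2.25)·(-1) + (0.25)·(1) + (-0.75)·(-1)) / 3 = -3/3 = -1
  s[X_3,X_3] = ((1)·(1) + (-1)·(-1) + (1)·(1) + (-1)·(-1)) / 3 = 4/3 = 1.3333
  Sample standard deviations s_i = √(s[i,i]):
  s(X_1) = √(4.6667) = 2.1602
  s(X_2) = √(2.9167) = 1.7078
  s(X_3) = √(1.3333) = 1.1547

Step 3 — r_{ij} = s_{ij} / (s_i · s_j):
  r[X_1,X_1] = 1 (diagonal).
  r[X_1,X_2] = 2.6667 / (2.1602 · 1.7078) = 2.6667 / 3.6893 = 0.7228
  r[X_1,X_3] = -0.6667 / (2.1602 · 1.1547) = -0.6667 / 2.4944 = -0.2673
  r[X_2,X_2] = 1 (diagonal).
  r[X_2,X_3] = -1 / (1.7078 · 1.1547) = -1 / 1.972 = -0.5071
  r[X_3,X_3] = 1 (diagonal).

R is symmetric with unit diagonal. Assembling:

R = [[1, 0.7228, -0.2673],
 [0.7228, 1, -0.5071],
 [-0.2673, -0.5071, 1]]


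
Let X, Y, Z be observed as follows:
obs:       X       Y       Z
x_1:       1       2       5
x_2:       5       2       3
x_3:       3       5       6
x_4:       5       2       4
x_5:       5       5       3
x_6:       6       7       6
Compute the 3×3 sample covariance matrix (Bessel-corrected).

Step 1 — column means:
  mean(X) = (1 + 5 + 3 + 5 + 5 + 6) / 6 = 25/6 = 4.1667
  mean(Y) = (2 + 2 + 5 + 2 + 5 + 7) / 6 = 23/6 = 3.8333
  mean(Z) = (5 + 3 + 6 + 4 + 3 + 6) / 6 = 27/6 = 4.5

Step 2 — sample covariance S[i,j] = (1/(n-1)) · Σ_k (x_{k,i} - mean_i) · (x_{k,j} - mean_j), with n-1 = 5.
  S[X,X] = ((-3.1667)·(-3.1667) + (0.8333)·(0.8333) + (-1.1667)·(-1.1667) + (0.8333)·(0.8333) + (0.8333)·(0.8333) + (1.8333)·(1.8333)) / 5 = 16.8333/5 = 3.3667
  S[X,Y] = ((-3.1667)·(-1.8333) + (0.8333)·(-1.8333) + (-1.1667)·(1.1667) + (0.8333)·(-1.8333) + (0.8333)·(1.1667) + (1.8333)·(3.1667)) / 5 = 8.1667/5 = 1.6333
  S[X,Z] = ((-3.1667)·(0.5) + (0.8333)·(-1.5) + (-1.1667)·(1.5) + (0.8333)·(-0.5) + (0.8333)·(-1.5) + (1.8333)·(1.5)) / 5 = -3.5/5 = -0.7
  S[Y,Y] = ((-1.8333)·(-1.8333) + (-1.8333)·(-1.8333) + (1.1667)·(1.1667) + (-1.8333)·(-1.8333) + (1.1667)·(1.1667) + (3.1667)·(3.1667)) / 5 = 22.8333/5 = 4.5667
  S[Y,Z] = ((-1.8333)·(0.5) + (-1.8333)·(-1.5) + (1.1667)·(1.5) + (-1.8333)·(-0.5) + (1.1667)·(-1.5) + (3.1667)·(1.5)) / 5 = 7.5/5 = 1.5
  S[Z,Z] = ((0.5)·(0.5) + (-1.5)·(-1.5) + (1.5)·(1.5) + (-0.5)·(-0.5) + (-1.5)·(-1.5) + (1.5)·(1.5)) / 5 = 9.5/5 = 1.9

S is symmetric (S[j,i] = S[i,j]). Assembling:

S = [[3.3667, 1.6333, -0.7],
 [1.6333, 4.5667, 1.5],
 [-0.7, 1.5, 1.9]]


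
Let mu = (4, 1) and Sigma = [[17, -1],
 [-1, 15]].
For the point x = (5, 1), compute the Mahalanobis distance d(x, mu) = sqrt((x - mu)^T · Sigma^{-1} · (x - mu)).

Step 1 — centre the observation: (x - mu) = (1, 0).

Step 2 — invert Sigma. det(Sigma) = 17·15 - (-1)² = 254.
  Sigma^{-1} = (1/det) · [[d, -b], [-b, a]] = [[0.0591, 0.0039],
 [0.0039, 0.0669]].

Step 3 — form the quadratic (x - mu)^T · Sigma^{-1} · (x - mu):
  Sigma^{-1} · (x - mu) = (0.0591, 0.0039).
  (x - mu)^T · [Sigma^{-1} · (x - mu)] = (1)·(0.0591) + (0)·(0.0039) = 0.0591.

Step 4 — take square root: d = √(0.0591) ≈ 0.243.

d(x, mu) = √(0.0591) ≈ 0.243


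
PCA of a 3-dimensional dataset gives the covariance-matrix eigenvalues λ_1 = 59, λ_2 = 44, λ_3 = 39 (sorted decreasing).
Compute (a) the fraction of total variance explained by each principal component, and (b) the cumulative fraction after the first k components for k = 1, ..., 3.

Step 1 — total variance = trace(Sigma) = Σ λ_i = 59 + 44 + 39 = 142.

Step 2 — fraction explained by component i = λ_i / Σ λ:
  PC1: 59/142 = 0.4155
  PC2: 44/142 = 0.3099
  PC3: 39/142 = 0.2746

Step 3 — cumulative fraction after k components = (λ_1 + ... + λ_k) / Σ λ:
  k = 1: 59/142 = 0.4155
  k = 2: (59 + 44)/142 = 103/142 = 0.7254
  k = 3: (59 + 44 + 39)/142 = 142/142 = 1

Summary (fraction, with percent):

explained: PC1 0.4155 (41.55%), PC2 0.3099 (30.99%), PC3 0.2746 (27.46%);  cumulative: 0.4155, 0.7254, 1


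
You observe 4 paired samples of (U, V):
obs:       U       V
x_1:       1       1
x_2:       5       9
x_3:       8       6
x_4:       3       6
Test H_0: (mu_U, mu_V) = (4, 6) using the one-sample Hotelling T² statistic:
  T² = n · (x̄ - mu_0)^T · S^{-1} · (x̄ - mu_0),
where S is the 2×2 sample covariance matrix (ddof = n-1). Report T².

Step 1 — sample mean vector:
  mean(U) = (1 + 5 + 8 + 3) / 4 = 17/4 = 4.25
  mean(V) = (1 + 9 + 6 + 6) / 4 = 22/4 = 5.5
  x̄ = (4.25, 5.5),  deviation x̄ - mu_0 = (4.25, 5.5) - (4, 6) = (0.25, -0.5).

Step 2 — sample covariance matrix, S[i,j] = (1/(n-1)) · Σ_k (x_{k,i} - mean_i) · (x_{k,j} - mean_j), divisor n-1 = 3:
  S[U,U] = ((-3.25)·(-3.25) + (0.75)·(0.75) + (3.75)·(3.75) + (-1.25)·(-1.25)) / 3 = 26.75/3 = 8.9167
  S[U,V] = ((-3.25)·(-4.5) + (0.75)·(3.5) + (3.75)·(0.5) + (-1.25)·(0.5)) / 3 = 18.5/3 = 6.1667
  S[V,V] = ((-4.5)·(-4.5) + (3.5)·(3.5) + (0.5)·(0.5) + (0.5)·(0.5)) / 3 = 33/3 = 11
  S = [[8.9167, 6.1667],
 [6.1667, 11]].

Step 3 — invert S. det(S) = 8.9167·11 - (6.1667)² = 60.0556.
  S^{-1} = (1/det) · [[d, -b], [-b, a]] = [[0.1832, -0.1027],
 [-0.1027, 0.1485]].

Step 4 — quadratic form (x̄ - mu_0)^T · S^{-1} · (x̄ - mu_0):
  S^{-1} · (x̄ - mu_0) = (0.0971, -0.0999),
  (x̄ - mu_0)^T · [...] = (0.25)·(0.0971) + (-0.5)·(-0.0999) = 0.0742.

Step 5 — scale by n: T² = 4 · 0.0742 = 0.2969.

T² ≈ 0.2969


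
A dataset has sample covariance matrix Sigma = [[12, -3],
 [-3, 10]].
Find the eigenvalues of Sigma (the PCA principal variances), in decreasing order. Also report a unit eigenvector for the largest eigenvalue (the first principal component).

Step 1 — characteristic polynomial of 2×2 Sigma:
  det(Sigma - λI) = λ² - trace · λ + det = 0.
  trace = 12 + 10 = 22, det = 12·10 - (-3)² = 111.
Step 2 — discriminant:
  Δ = trace² - 4·det = 484 - 444 = 40.
Step 3 — eigenvalues:
  λ = (trace ± √Δ)/2 = (22 ± 6.3246)/2,
  λ_1 = 14.1623,  λ_2 = 7.8377.

Step 4 — unit eigenvector for λ_1: solve (Sigma - λ_1 I)v = 0. First row:
  (12 - 14.1623)·v_x + (-3)·v_y = 0, i.e. (-2.1623)·v_x + (-3)·v_y = 0,
  so v ∝ (b, λ_1 - a) = (-3, 2.1623); multiply by -1 so the first entry is positive: u = (3, -2.1623).
  ||u|| = √((3)² + (-2.1623)²) = √(13.6754) ≈ 3.698,
  v_1 = u/||u|| ≈ (0.8112, -0.5847) (||v_1|| = 1).

λ_1 = 14.1623,  λ_2 = 7.8377;  v_1 ≈ (0.8112, -0.5847)


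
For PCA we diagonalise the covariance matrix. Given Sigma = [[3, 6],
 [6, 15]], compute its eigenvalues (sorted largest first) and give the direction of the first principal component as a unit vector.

Step 1 — characteristic polynomial of 2×2 Sigma:
  det(Sigma - λI) = λ² - trace · λ + det = 0.
  trace = 3 + 15 = 18, det = 3·15 - (6)² = 9.
Step 2 — discriminant:
  Δ = trace² - 4·det = 324 - 36 = 288.
Step 3 — eigenvalues:
  λ = (trace ± √Δ)/2 = (18 ± 16.9706)/2,
  λ_1 = 17.4853,  λ_2 = 0.5147.

Step 4 — unit eigenvector for λ_1: solve (Sigma - λ_1 I)v = 0. First row:
  (3 - 17.4853)·v_x + (6)·v_y = 0, i.e. (-14.4853)·v_x + (6)·v_y = 0,
  so v ∝ (b, λ_1 - a) = (6, 14.4853) = u.
  ||u|| = √((6)² + (14.4853)²) = √(245.8234) ≈ 15.6788,
  v_1 = u/||u|| ≈ (0.3827, 0.9239) (||v_1|| = 1).

λ_1 = 17.4853,  λ_2 = 0.5147;  v_1 ≈ (0.3827, 0.9239)


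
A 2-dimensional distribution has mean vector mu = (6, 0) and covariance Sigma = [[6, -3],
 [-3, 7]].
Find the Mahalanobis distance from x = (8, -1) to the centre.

Step 1 — centre the observation: (x - mu) = (2, -1).

Step 2 — invert Sigma. det(Sigma) = 6·7 - (-3)² = 33.
  Sigma^{-1} = (1/det) · [[d, -b], [-b, a]] = [[0.2121, 0.0909],
 [0.0909, 0.1818]].

Step 3 — form the quadratic (x - mu)^T · Sigma^{-1} · (x - mu):
  Sigma^{-1} · (x - mu) = (0.3333, 0).
  (x - mu)^T · [Sigma^{-1} · (x - mu)] = (2)·(0.3333) + (-1)·(0) = 0.6667.

Step 4 — take square root: d = √(0.6667) ≈ 0.8165.

d(x, mu) = √(0.6667) ≈ 0.8165


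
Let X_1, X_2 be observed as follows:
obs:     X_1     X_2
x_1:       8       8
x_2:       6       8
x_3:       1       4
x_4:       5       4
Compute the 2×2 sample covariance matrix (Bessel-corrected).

Step 1 — column means:
  mean(X_1) = (8 + 6 + 1 + 5) / 4 = 20/4 = 5
  mean(X_2) = (8 + 8 + 4 + 4) / 4 = 24/4 = 6

Step 2 — sample covariance S[i,j] = (1/(n-1)) · Σ_k (x_{k,i} - mean_i) · (x_{k,j} - mean_j), with n-1 = 3.
  S[X_1,X_1] = ((3)·(3) + (1)·(1) + (-4)·(-4) + (0)·(0)) / 3 = 26/3 = 8.6667
  S[X_1,X_2] = ((3)·(2) + (1)·(2) + (-4)·(-2) + (0)·(-2)) / 3 = 16/3 = 5.3333
  S[X_2,X_2] = ((2)·(2) + (2)·(2) + (-2)·(-2) + (-2)·(-2)) / 3 = 16/3 = 5.3333

S is symmetric (S[j,i] = S[i,j]). Assembling:

S = [[8.6667, 5.3333],
 [5.3333, 5.3333]]


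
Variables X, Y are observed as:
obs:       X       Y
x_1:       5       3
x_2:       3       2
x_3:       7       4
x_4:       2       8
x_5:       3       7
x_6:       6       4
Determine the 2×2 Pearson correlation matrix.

Step 1 — column means:
  mean(X) = (5 + 3 + 7 + 2 + 3 + 6) / 6 = 26/6 = 4.3333
  mean(Y) = (3 + 2 + 4 + 8 + 7 + 4) / 6 = 28/6 = 4.6667

Step 2 — sample variances and covariances s[i,j] = (1/(n-1)) · Σ_k (x_{k,i} - mean_i) · (x_{k,j} - mean_j), with n-1 = 5:
  s[X,X] = ((0.6667)·(0.6667) + (-1.3333)·(-1.3333) + (2.6667)·(2.6667) + (-2.3333)·(-2.3333) + (-1.3333)·(-1.3333) + (1.6667)·(1.6667)) / 5 = 19.3333/5 = 3.8667
  s[X,Y] = ((0.6667)·(-1.6667) + (-1.3333)·(-2.6667) + (2.6667)·(-0.6667) + (-2.3333)·(3.3333) + (-1.3333)·(2.3333) + (1.6667)·(-0.6667)) / 5 = -11.3333/5 = -2.2667
  s[Y,Y] = ((-1.6667)·(-1.6667) + (-2.6667)·(-2.6667) + (-0.6667)·(-0.6667) + (3.3333)·(3.3333) + (2.3333)·(2.3333) + (-0.6667)·(-0.6667)) / 5 = 27.3333/5 = 5.4667
  Sample standard deviations s_i = √(s[i,i]):
  s(X) = √(3.8667) = 1.9664
  s(Y) = √(5.4667) = 2.3381

Step 3 — r_{ij} = s_{ij} / (s_i · s_j):
  r[X,X] = 1 (diagonal).
  r[X,Y] = -2.2667 / (1.9664 · 2.3381) = -2.2667 / 4.5976 = -0.493
  r[Y,Y] = 1 (diagonal).

R is symmetric with unit diagonal. Assembling:

R = [[1, -0.493],
 [-0.493, 1]]


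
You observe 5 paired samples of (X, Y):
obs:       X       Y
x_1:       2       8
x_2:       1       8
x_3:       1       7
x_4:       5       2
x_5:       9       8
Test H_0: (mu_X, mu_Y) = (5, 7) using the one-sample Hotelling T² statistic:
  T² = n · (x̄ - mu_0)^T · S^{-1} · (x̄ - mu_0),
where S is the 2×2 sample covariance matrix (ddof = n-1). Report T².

Step 1 — sample mean vector:
  mean(X) = (2 + 1 + 1 + 5 + 9) / 5 = 18/5 = 3.6
  mean(Y) = (8 + 8 + 7 + 2 + 8) / 5 = 33/5 = 6.6
  x̄ = (3.6, 6.6),  deviation x̄ - mu_0 = (3.6, 6.6) - (5, 7) = (-1.4, -0.4).

Step 2 — sample covariance matrix, S[i,j] = (1/(n-1)) · Σ_k (x_{k,i} - mean_i) · (x_{k,j} - mean_j), divisor n-1 = 4:
  S[X,X] = ((-1.6)·(-1.6) + (-2.6)·(-2.6) + (-2.6)·(-2.6) + (1.4)·(1.4) + (5.4)·(5.4)) / 4 = 47.2/4 = 11.8
  S[X,Y] = ((-1.6)·(1.4) + (-2.6)·(1.4) + (-2.6)·(0.4) + (1.4)·(-4.6) + (5.4)·(1.4)) / 4 = -5.8/4 = -1.45
  S[Y,Y] = ((1.4)·(1.4) + (1.4)·(1.4) + (0.4)·(0.4) + (-4.6)·(-4.6) + (1.4)·(1.4)) / 4 = 27.2/4 = 6.8
  S = [[11.8, -1.45],
 [-1.45, 6.8]].

Step 3 — invert S. det(S) = 11.8·6.8 - (-1.45)² = 78.1375.
  S^{-1} = (1/det) · [[d, -b], [-b, a]] = [[0.087, 0.0186],
 [0.0186, 0.151]].

Step 4 — quadratic form (x̄ - mu_0)^T · S^{-1} · (x̄ - mu_0):
  S^{-1} · (x̄ - mu_0) = (-0.1293, -0.0864),
  (x̄ - mu_0)^T · [...] = (-1.4)·(-0.1293) + (-0.4)·(-0.0864) = 0.2155.

Step 5 — scale by n: T² = 5 · 0.2155 = 1.0776.

T² ≈ 1.0776


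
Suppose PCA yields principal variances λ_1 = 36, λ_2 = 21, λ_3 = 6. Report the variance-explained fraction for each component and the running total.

Step 1 — total variance = trace(Sigma) = Σ λ_i = 36 + 21 + 6 = 63.

Step 2 — fraction explained by component i = λ_i / Σ λ:
  PC1: 36/63 = 0.5714
  PC2: 21/63 = 0.3333
  PC3: 6/63 = 0.0952

Step 3 — cumulative fraction after k components = (λ_1 + ... + λ_k) / Σ λ:
  k = 1: 36/63 = 0.5714
  k = 2: (36 + 21)/63 = 57/63 = 0.9048
  k = 3: (36 + 21 + 6)/63 = 63/63 = 1

Summary (fraction, with percent):

explained: PC1 0.5714 (57.14%), PC2 0.3333 (33.33%), PC3 0.0952 (9.52%);  cumulative: 0.5714, 0.9048, 1


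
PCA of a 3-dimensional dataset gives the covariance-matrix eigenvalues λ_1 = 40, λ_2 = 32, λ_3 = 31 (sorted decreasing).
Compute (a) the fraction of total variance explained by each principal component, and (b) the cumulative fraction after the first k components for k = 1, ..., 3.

Step 1 — total variance = trace(Sigma) = Σ λ_i = 40 + 32 + 31 = 103.

Step 2 — fraction explained by component i = λ_i / Σ λ:
  PC1: 40/103 = 0.3883
  PC2: 32/103 = 0.3107
  PC3: 31/103 = 0.301

Step 3 — cumulative fraction after k components = (λ_1 + ... + λ_k) / Σ λ:
  k = 1: 40/103 = 0.3883
  k = 2: (40 + 32)/103 = 72/103 = 0.699
  k = 3: (40 + 32 + 31)/103 = 103/103 = 1

Summary (fraction, with percent):

explained: PC1 0.3883 (38.83%), PC2 0.3107 (31.07%), PC3 0.301 (30.1%);  cumulative: 0.3883, 0.699, 1


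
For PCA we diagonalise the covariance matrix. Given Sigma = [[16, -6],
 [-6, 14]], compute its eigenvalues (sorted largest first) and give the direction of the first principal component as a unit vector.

Step 1 — characteristic polynomial of 2×2 Sigma:
  det(Sigma - λI) = λ² - trace · λ + det = 0.
  trace = 16 + 14 = 30, det = 16·14 - (-6)² = 188.
Step 2 — discriminant:
  Δ = trace² - 4·det = 900 - 752 = 148.
Step 3 — eigenvalues:
  λ = (trace ± √Δ)/2 = (30 ± 12.1655)/2,
  λ_1 = 21.0828,  λ_2 = 8.9172.

Step 4 — unit eigenvector for λ_1: solve (Sigma - λ_1 I)v = 0. First row:
  (16 - 21.0828)·v_x + (-6)·v_y = 0, i.e. (-5.0828)·v_x + (-6)·v_y = 0,
  so v ∝ (b, λ_1 - a) = (-6, 5.0828); multiply by -1 so the first entry is positive: u = (6, -5.0828).
  ||u|| = √((6)² + (-5.0828)²) = √(61.8345) ≈ 7.8635,
  v_1 = u/||u|| ≈ (0.763, -0.6464) (||v_1|| = 1).

λ_1 = 21.0828,  λ_2 = 8.9172;  v_1 ≈ (0.763, -0.6464)


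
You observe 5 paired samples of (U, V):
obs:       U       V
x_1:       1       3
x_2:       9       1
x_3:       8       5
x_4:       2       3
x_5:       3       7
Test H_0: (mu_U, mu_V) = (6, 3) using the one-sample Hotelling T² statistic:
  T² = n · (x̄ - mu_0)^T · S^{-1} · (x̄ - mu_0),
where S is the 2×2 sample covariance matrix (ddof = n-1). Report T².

Step 1 — sample mean vector:
  mean(U) = (1 + 9 + 8 + 2 + 3) / 5 = 23/5 = 4.6
  mean(V) = (3 + 1 + 5 + 3 + 7) / 5 = 19/5 = 3.8
  x̄ = (4.6, 3.8),  deviation x̄ - mu_0 = (4.6, 3.8) - (6, 3) = (-1.4, 0.8).

Step 2 — sample covariance matrix, S[i,j] = (1/(n-1)) · Σ_k (x_{k,i} - mean_i) · (x_{k,j} - mean_j), divisor n-1 = 4:
  S[U,U] = ((-3.6)·(-3.6) + (4.4)·(4.4) + (3.4)·(3.4) + (-2.6)·(-2.6) + (-1.6)·(-1.6)) / 4 = 53.2/4 = 13.3
  S[U,V] = ((-3.6)·(-0.8) + (4.4)·(-2.8) + (3.4)·(1.2) + (-2.6)·(-0.8) + (-1.6)·(3.2)) / 4 = -8.4/4 = -2.1
  S[V,V] = ((-0.8)·(-0.8) + (-2.8)·(-2.8) + (1.2)·(1.2) + (-0.8)·(-0.8) + (3.2)·(3.2)) / 4 = 20.8/4 = 5.2
  S = [[13.3, -2.1],
 [-2.1, 5.2]].

Step 3 — invert S. det(S) = 13.3·5.2 - (-2.1)² = 64.75.
  S^{-1} = (1/det) · [[d, -b], [-b, a]] = [[0.0803, 0.0324],
 [0.0324, 0.2054]].

Step 4 — quadratic form (x̄ - mu_0)^T · S^{-1} · (x̄ - mu_0):
  S^{-1} · (x̄ - mu_0) = (-0.0865, 0.1189),
  (x̄ - mu_0)^T · [...] = (-1.4)·(-0.0865) + (0.8)·(0.1189) = 0.2162.

Step 5 — scale by n: T² = 5 · 0.2162 = 1.0811.

T² ≈ 1.0811


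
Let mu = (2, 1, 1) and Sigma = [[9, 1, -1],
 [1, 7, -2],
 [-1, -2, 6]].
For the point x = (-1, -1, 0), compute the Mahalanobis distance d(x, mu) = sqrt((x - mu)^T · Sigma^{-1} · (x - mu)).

Step 1 — centre the observation: (x - mu) = (-3, -2, -1).

Step 2 — invert Sigma (cofactor / det for 3×3, or solve directly):
  Sigma^{-1} = [[0.1141, -0.012, 0.015],
 [-0.012, 0.1592, 0.0511],
 [0.015, 0.0511, 0.1862]].

Step 3 — form the quadratic (x - mu)^T · Sigma^{-1} · (x - mu):
  Sigma^{-1} · (x - mu) = (-0.3333, -0.3333, -0.3333).
  (x - mu)^T · [Sigma^{-1} · (x - mu)] = (-3)·(-0.3333) + (-2)·(-0.3333) + (-1)·(-0.3333) = 2.

Step 4 — take square root: d = √(2) ≈ 1.4142.

d(x, mu) = √(2) ≈ 1.4142


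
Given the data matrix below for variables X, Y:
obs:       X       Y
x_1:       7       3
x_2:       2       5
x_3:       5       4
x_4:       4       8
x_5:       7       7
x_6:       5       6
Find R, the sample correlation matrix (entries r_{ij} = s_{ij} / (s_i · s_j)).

Step 1 — column means:
  mean(X) = (7 + 2 + 5 + 4 + 7 + 5) / 6 = 30/6 = 5
  mean(Y) = (3 + 5 + 4 + 8 + 7 + 6) / 6 = 33/6 = 5.5

Step 2 — sample variances and covariances s[i,j] = (1/(n-1)) · Σ_k (x_{k,i} - mean_i) · (x_{k,j} - mean_j), with n-1 = 5:
  s[X,X] = ((2)·(2) + (-3)·(-3) + (0)·(0) + (-1)·(-1) + (2)·(2) + (0)·(0)) / 5 = 18/5 = 3.6
  s[X,Y] = ((2)·(-2.5) + (-3)·(-0.5) + (0)·(-1.5) + (-1)·(2.5) + (2)·(1.5) + (0)·(0.5)) / 5 = -3/5 = -0.6
  s[Y,Y] = ((-2.5)·(-2.5) + (-0.5)·(-0.5) + (-1.5)·(-1.5) + (2.5)·(2.5) + (1.5)·(1.5) + (0.5)·(0.5)) / 5 = 17.5/5 = 3.5
  Sample standard deviations s_i = √(s[i,i]):
  s(X) = √(3.6) = 1.8974
  s(Y) = √(3.5) = 1.8708

Step 3 — r_{ij} = s_{ij} / (s_i · s_j):
  r[X,X] = 1 (diagonal).
  r[X,Y] = -0.6 / (1.8974 · 1.8708) = -0.6 / 3.5496 = -0.169
  r[Y,Y] = 1 (diagonal).

R is symmetric with unit diagonal. Assembling:

R = [[1, -0.169],
 [-0.169, 1]]


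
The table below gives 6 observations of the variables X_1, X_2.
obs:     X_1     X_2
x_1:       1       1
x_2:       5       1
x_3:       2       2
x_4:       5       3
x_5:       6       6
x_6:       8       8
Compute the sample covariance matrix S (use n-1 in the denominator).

Step 1 — column means:
  mean(X_1) = (1 + 5 + 2 + 5 + 6 + 8) / 6 = 27/6 = 4.5
  mean(X_2) = (1 + 1 + 2 + 3 + 6 + 8) / 6 = 21/6 = 3.5

Step 2 — sample covariance S[i,j] = (1/(n-1)) · Σ_k (x_{k,i} - mean_i) · (x_{k,j} - mean_j), with n-1 = 5.
  S[X_1,X_1] = ((-3.5)·(-3.5) + (0.5)·(0.5) + (-2.5)·(-2.5) + (0.5)·(0.5) + (1.5)·(1.5) + (3.5)·(3.5)) / 5 = 33.5/5 = 6.7
  S[X_1,X_2] = ((-3.5)·(-2.5) + (0.5)·(-2.5) + (-2.5)·(-1.5) + (0.5)·(-0.5) + (1.5)·(2.5) + (3.5)·(4.5)) / 5 = 30.5/5 = 6.1
  S[X_2,X_2] = ((-2.5)·(-2.5) + (-2.5)·(-2.5) + (-1.5)·(-1.5) + (-0.5)·(-0.5) + (2.5)·(2.5) + (4.5)·(4.5)) / 5 = 41.5/5 = 8.3

S is symmetric (S[j,i] = S[i,j]). Assembling:

S = [[6.7, 6.1],
 [6.1, 8.3]]


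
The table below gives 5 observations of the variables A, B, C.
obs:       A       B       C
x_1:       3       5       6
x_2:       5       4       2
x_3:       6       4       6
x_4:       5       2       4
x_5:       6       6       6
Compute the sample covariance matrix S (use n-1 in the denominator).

Step 1 — column means:
  mean(A) = (3 + 5 + 6 + 5 + 6) / 5 = 25/5 = 5
  mean(B) = (5 + 4 + 4 + 2 + 6) / 5 = 21/5 = 4.2
  mean(C) = (6 + 2 + 6 + 4 + 6) / 5 = 24/5 = 4.8

Step 2 — sample covariance S[i,j] = (1/(n-1)) · Σ_k (x_{k,i} - mean_i) · (x_{k,j} - mean_j), with n-1 = 4.
  S[A,A] = ((-2)·(-2) + (0)·(0) + (1)·(1) + (0)·(0) + (1)·(1)) / 4 = 6/4 = 1.5
  S[A,B] = ((-2)·(0.8) + (0)·(-0.2) + (1)·(-0.2) + (0)·(-2.2) + (1)·(1.8)) / 4 = 0/4 = 0
  S[A,C] = ((-2)·(1.2) + (0)·(-2.8) + (1)·(1.2) + (0)·(-0.8) + (1)·(1.2)) / 4 = 0/4 = 0
  S[B,B] = ((0.8)·(0.8) + (-0.2)·(-0.2) + (-0.2)·(-0.2) + (-2.2)·(-2.2) + (1.8)·(1.8)) / 4 = 8.8/4 = 2.2
  S[B,C] = ((0.8)·(1.2) + (-0.2)·(-2.8) + (-0.2)·(1.2) + (-2.2)·(-0.8) + (1.8)·(1.2)) / 4 = 5.2/4 = 1.3
  S[C,C] = ((1.2)·(1.2) + (-2.8)·(-2.8) + (1.2)·(1.2) + (-0.8)·(-0.8) + (1.2)·(1.2)) / 4 = 12.8/4 = 3.2

S is symmetric (S[j,i] = S[i,j]). Assembling:

S = [[1.5, 0, 0],
 [0, 2.2, 1.3],
 [0, 1.3, 3.2]]


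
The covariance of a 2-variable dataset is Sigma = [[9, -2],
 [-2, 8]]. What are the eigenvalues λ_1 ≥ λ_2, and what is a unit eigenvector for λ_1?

Step 1 — characteristic polynomial of 2×2 Sigma:
  det(Sigma - λI) = λ² - trace · λ + det = 0.
  trace = 9 + 8 = 17, det = 9·8 - (-2)² = 68.
Step 2 — discriminant:
  Δ = trace² - 4·det = 289 - 272 = 17.
Step 3 — eigenvalues:
  λ = (trace ± √Δ)/2 = (17 ± 4.1231)/2,
  λ_1 = 10.5616,  λ_2 = 6.4384.

Step 4 — unit eigenvector for λ_1: solve (Sigma - λ_1 I)v = 0. First row:
  (9 - 10.5616)·v_x + (-2)·v_y = 0, i.e. (-1.5616)·v_x + (-2)·v_y = 0,
  so v ∝ (b, λ_1 - a) = (-2, 1.5616); multiply by -1 so the first entry is positive: u = (2, -1.5616).
  ||u|| = √((2)² + (-1.5616)²) = √(6.4384) ≈ 2.5374,
  v_1 = u/||u|| ≈ (0.7882, -0.6154) (||v_1|| = 1).

λ_1 = 10.5616,  λ_2 = 6.4384;  v_1 ≈ (0.7882, -0.6154)


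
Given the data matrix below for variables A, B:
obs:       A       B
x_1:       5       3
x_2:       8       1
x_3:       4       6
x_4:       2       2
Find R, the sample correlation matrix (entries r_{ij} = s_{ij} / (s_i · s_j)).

Step 1 — column means:
  mean(A) = (5 + 8 + 4 + 2) / 4 = 19/4 = 4.75
  mean(B) = (3 + 1 + 6 + 2) / 4 = 12/4 = 3

Step 2 — sample variances and covariances s[i,j] = (1/(n-1)) · Σ_k (x_{k,i} - mean_i) · (x_{k,j} - mean_j), with n-1 = 3:
  s[A,A] = ((0.25)·(0.25) + (3.25)·(3.25) + (-0.75)·(-0.75) + (-2.75)·(-2.75)) / 3 = 18.75/3 = 6.25
  s[A,B] = ((0.25)·(0) + (3.25)·(-2) + (-0.75)·(3) + (-2.75)·(-1)) / 3 = -6/3 = -2
  s[B,B] = ((0)·(0) + (-2)·(-2) + (3)·(3) + (-1)·(-1)) / 3 = 14/3 = 4.6667
  Sample standard deviations s_i = √(s[i,i]):
  s(A) = √(6.25) = 2.5
  s(B) = √(4.6667) = 2.1602

Step 3 — r_{ij} = s_{ij} / (s_i · s_j):
  r[A,A] = 1 (diagonal).
  r[A,B] = -2 / (2.5 · 2.1602) = -2 / 5.4006 = -0.3703
  r[B,B] = 1 (diagonal).

R is symmetric with unit diagonal. Assembling:

R = [[1, -0.3703],
 [-0.3703, 1]]


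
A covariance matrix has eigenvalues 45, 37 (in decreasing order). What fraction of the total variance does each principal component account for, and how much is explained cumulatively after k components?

Step 1 — total variance = trace(Sigma) = Σ λ_i = 45 + 37 = 82.

Step 2 — fraction explained by component i = λ_i / Σ λ:
  PC1: 45/82 = 0.5488
  PC2: 37/82 = 0.4512

Step 3 — cumulative fraction after k components = (λ_1 + ... + λ_k) / Σ λ:
  k = 1: 45/82 = 0.5488
  k = 2: (45 + 37)/82 = 82/82 = 1

Summary (fraction, with percent):

explained: PC1 0.5488 (54.88%), PC2 0.4512 (45.12%);  cumulative: 0.5488, 1


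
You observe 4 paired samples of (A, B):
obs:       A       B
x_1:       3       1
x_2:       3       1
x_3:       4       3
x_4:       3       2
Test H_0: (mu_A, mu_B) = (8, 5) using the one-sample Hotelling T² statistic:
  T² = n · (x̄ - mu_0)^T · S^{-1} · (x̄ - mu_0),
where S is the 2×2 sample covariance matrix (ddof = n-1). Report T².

Step 1 — sample mean vector:
  mean(A) = (3 + 3 + 4 + 3) / 4 = 13/4 = 3.25
  mean(B) = (1 + 1 + 3 + 2) / 4 = 7/4 = 1.75
  x̄ = (3.25, 1.75),  deviation x̄ - mu_0 = (3.25, 1.75) - (8, 5) = (-4.75, -3.25).

Step 2 — sample covariance matrix, S[i,j] = (1/(n-1)) · Σ_k (x_{k,i} - mean_i) · (x_{k,j} - mean_j), divisor n-1 = 3:
  S[A,A] = ((-0.25)·(-0.25) + (-0.25)·(-0.25) + (0.75)·(0.75) + (-0.25)·(-0.25)) / 3 = 0.75/3 = 0.25
  S[A,B] = ((-0.25)·(-0.75) + (-0.25)·(-0.75) + (0.75)·(1.25) + (-0.25)·(0.25)) / 3 = 1.25/3 = 0.4167
  S[B,B] = ((-0.75)·(-0.75) + (-0.75)·(-0.75) + (1.25)·(1.25) + (0.25)·(0.25)) / 3 = 2.75/3 = 0.9167
  S = [[0.25, 0.4167],
 [0.4167, 0.9167]].

Step 3 — invert S. det(S) = 0.25·0.9167 - (0.4167)² = 0.0556.
  S^{-1} = (1/det) · [[d, -b], [-b, a]] = [[16.5, -7.5],
 [-7.5, 4.5]].

Step 4 — quadratic form (x̄ - mu_0)^T · S^{-1} · (x̄ - mu_0):
  S^{-1} · (x̄ - mu_0) = (-54, 21),
  (x̄ - mu_0)^T · [...] = (-4.75)·(-54) + (-3.25)·(21) = 188.25.

Step 5 — scale by n: T² = 4 · 188.25 = 753.

T² ≈ 753


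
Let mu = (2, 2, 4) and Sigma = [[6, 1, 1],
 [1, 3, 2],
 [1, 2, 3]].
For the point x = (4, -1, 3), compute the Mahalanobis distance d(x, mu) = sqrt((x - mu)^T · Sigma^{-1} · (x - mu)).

Step 1 — centre the observation: (x - mu) = (2, -3, -1).

Step 2 — invert Sigma (cofactor / det for 3×3, or solve directly):
  Sigma^{-1} = [[0.1786, -0.0357, -0.0357],
 [-0.0357, 0.6071, -0.3929],
 [-0.0357, -0.3929, 0.6071]].

Step 3 — form the quadratic (x - mu)^T · Sigma^{-1} · (x - mu):
  Sigma^{-1} · (x - mu) = (0.5, -1.5, 0.5).
  (x - mu)^T · [Sigma^{-1} · (x - mu)] = (2)·(0.5) + (-3)·(-1.5) + (-1)·(0.5) = 5.

Step 4 — take square root: d = √(5) ≈ 2.2361.

d(x, mu) = √(5) ≈ 2.2361


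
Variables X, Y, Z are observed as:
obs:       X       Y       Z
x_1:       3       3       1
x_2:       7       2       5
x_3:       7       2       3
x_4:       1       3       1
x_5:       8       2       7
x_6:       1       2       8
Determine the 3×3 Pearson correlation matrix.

Step 1 — column means:
  mean(X) = (3 + 7 + 7 + 1 + 8 + 1) / 6 = 27/6 = 4.5
  mean(Y) = (3 + 2 + 2 + 3 + 2 + 2) / 6 = 14/6 = 2.3333
  mean(Z) = (1 + 5 + 3 + 1 + 7 + 8) / 6 = 25/6 = 4.1667

Step 2 — sample variances and covariances s[i,j] = (1/(n-1)) · Σ_k (x_{k,i} - mean_i) · (x_{k,j} - mean_j), with n-1 = 5:
  s[X,X] = ((-1.5)·(-1.5) + (2.5)·(2.5) + (2.5)·(2.5) + (-3.5)·(-3.5) + (3.5)·(3.5) + (-3.5)·(-3.5)) / 5 = 51.5/5 = 10.3
  s[X,Y] = ((-1.5)·(0.6667) + (2.5)·(-0.3333) + (2.5)·(-0.3333) + (-3.5)·(0.6667) + (3.5)·(-0.3333) + (-3.5)·(-0.3333)) / 5 = -5/5 = -1
  s[X,Z] = ((-1.5)·(-3.1667) + (2.5)·(0.8333) + (2.5)·(-1.1667) + (-3.5)·(-3.1667) + (3.5)·(2.8333) + (-3.5)·(3.8333)) / 5 = 11.5/5 = 2.3
  s[Y,Y] = ((0.6667)·(0.6667) + (-0.3333)·(-0.3333) + (-0.3333)·(-0.3333) + (0.6667)·(0.6667) + (-0.3333)·(-0.3333) + (-0.3333)·(-0.3333)) / 5 = 1.3333/5 = 0.2667
  s[Y,Z] = ((0.6667)·(-3.1667) + (-0.3333)·(0.8333) + (-0.3333)·(-1.1667) + (0.6667)·(-3.1667) + (-0.3333)·(2.8333) + (-0.3333)·(3.8333)) / 5 = -6.3333/5 = -1.2667
  s[Z,Z] = ((-3.1667)·(-3.1667) + (0.8333)·(0.8333) + (-1.1667)·(-1.1667) + (-3.1667)·(-3.1667) + (2.8333)·(2.8333) + (3.8333)·(3.8333)) / 5 = 44.8333/5 = 8.9667
  Sample standard deviations s_i = √(s[i,i]):
  s(X) = √(10.3) = 3.2094
  s(Y) = √(0.2667) = 0.5164
  s(Z) = √(8.9667) = 2.9944

Step 3 — r_{ij} = s_{ij} / (s_i · s_j):
  r[X,X] = 1 (diagonal).
  r[X,Y] = -1 / (3.2094 · 0.5164) = -1 / 1.6573 = -0.6034
  r[X,Z] = 2.3 / (3.2094 · 2.9944) = 2.3 / 9.6102 = 0.2393
  r[Y,Y] = 1 (diagonal).
  r[Y,Z] = -1.2667 / (0.5164 · 2.9944) = -1.2667 / 1.5463 = -0.8191
  r[Z,Z] = 1 (diagonal).

R is symmetric with unit diagonal. Assembling:

R = [[1, -0.6034, 0.2393],
 [-0.6034, 1, -0.8191],
 [0.2393, -0.8191, 1]]


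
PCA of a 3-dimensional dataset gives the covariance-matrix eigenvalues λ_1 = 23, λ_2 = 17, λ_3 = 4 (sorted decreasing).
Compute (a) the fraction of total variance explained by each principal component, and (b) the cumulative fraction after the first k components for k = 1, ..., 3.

Step 1 — total variance = trace(Sigma) = Σ λ_i = 23 + 17 + 4 = 44.

Step 2 — fraction explained by component i = λ_i / Σ λ:
  PC1: 23/44 = 0.5227
  PC2: 17/44 = 0.3864
  PC3: 4/44 = 0.0909

Step 3 — cumulative fraction after k components = (λ_1 + ... + λ_k) / Σ λ:
  k = 1: 23/44 = 0.5227
  k = 2: (23 + 17)/44 = 40/44 = 0.9091
  k = 3: (23 + 17 + 4)/44 = 44/44 = 1

Summary (fraction, with percent):

explained: PC1 0.5227 (52.27%), PC2 0.3864 (38.64%), PC3 0.0909 (9.09%);  cumulative: 0.5227, 0.9091, 1


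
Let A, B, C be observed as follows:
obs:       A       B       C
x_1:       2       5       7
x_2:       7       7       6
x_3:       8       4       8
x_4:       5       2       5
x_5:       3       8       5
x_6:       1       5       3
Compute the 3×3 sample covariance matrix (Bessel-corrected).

Step 1 — column means:
  mean(A) = (2 + 7 + 8 + 5 + 3 + 1) / 6 = 26/6 = 4.3333
  mean(B) = (5 + 7 + 4 + 2 + 8 + 5) / 6 = 31/6 = 5.1667
  mean(C) = (7 + 6 + 8 + 5 + 5 + 3) / 6 = 34/6 = 5.6667

Step 2 — sample covariance S[i,j] = (1/(n-1)) · Σ_k (x_{k,i} - mean_i) · (x_{k,j} - mean_j), with n-1 = 5.
  S[A,A] = ((-2.3333)·(-2.3333) + (2.6667)·(2.6667) + (3.6667)·(3.6667) + (0.6667)·(0.6667) + (-1.3333)·(-1.3333) + (-3.3333)·(-3.3333)) / 5 = 39.3333/5 = 7.8667
  S[A,B] = ((-2.3333)·(-0.1667) + (2.6667)·(1.8333) + (3.6667)·(-1.1667) + (0.6667)·(-3.1667) + (-1.3333)·(2.8333) + (-3.3333)·(-0.1667)) / 5 = -4.3333/5 = -0.8667
  S[A,C] = ((-2.3333)·(1.3333) + (2.6667)·(0.3333) + (3.6667)·(2.3333) + (0.6667)·(-0.6667) + (-1.3333)·(-0.6667) + (-3.3333)·(-2.6667)) / 5 = 15.6667/5 = 3.1333
  S[B,B] = ((-0.1667)·(-0.1667) + (1.8333)·(1.8333) + (-1.1667)·(-1.1667) + (-3.1667)·(-3.1667) + (2.8333)·(2.8333) + (-0.1667)·(-0.1667)) / 5 = 22.8333/5 = 4.5667
  S[B,C] = ((-0.1667)·(1.3333) + (1.8333)·(0.3333) + (-1.1667)·(2.3333) + (-3.1667)·(-0.6667) + (2.8333)·(-0.6667) + (-0.1667)·(-2.6667)) / 5 = -1.6667/5 = -0.3333
  S[C,C] = ((1.3333)·(1.3333) + (0.3333)·(0.3333) + (2.3333)·(2.3333) + (-0.6667)·(-0.6667) + (-0.6667)·(-0.6667) + (-2.6667)·(-2.6667)) / 5 = 15.3333/5 = 3.0667

S is symmetric (S[j,i] = S[i,j]). Assembling:

S = [[7.8667, -0.8667, 3.1333],
 [-0.8667, 4.5667, -0.3333],
 [3.1333, -0.3333, 3.0667]]


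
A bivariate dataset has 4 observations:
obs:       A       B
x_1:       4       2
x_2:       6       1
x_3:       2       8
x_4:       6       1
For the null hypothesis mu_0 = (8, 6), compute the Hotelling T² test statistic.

Step 1 — sample mean vector:
  mean(A) = (4 + 6 + 2 + 6) / 4 = 18/4 = 4.5
  mean(B) = (2 + 1 + 8 + 1) / 4 = 12/4 = 3
  x̄ = (4.5, 3),  deviation x̄ - mu_0 = (4.5, 3) - (8, 6) = (-3.5, -3).

Step 2 — sample covariance matrix, S[i,j] = (1/(n-1)) · Σ_k (x_{k,i} - mean_i) · (x_{k,j} - mean_j), divisor n-1 = 3:
  S[A,A] = ((-0.5)·(-0.5) + (1.5)·(1.5) + (-2.5)·(-2.5) + (1.5)·(1.5)) / 3 = 11/3 = 3.6667
  S[A,B] = ((-0.5)·(-1) + (1.5)·(-2) + (-2.5)·(5) + (1.5)·(-2)) / 3 = -18/3 = -6
  S[B,B] = ((-1)·(-1) + (-2)·(-2) + (5)·(5) + (-2)·(-2)) / 3 = 34/3 = 11.3333
  S = [[3.6667, -6],
 [-6, 11.3333]].

Step 3 — invert S. det(S) = 3.6667·11.3333 - (-6)² = 5.5556.
  S^{-1} = (1/det) · [[d, -b], [-b, a]] = [[2.04, 1.08],
 [1.08, 0.66]].

Step 4 — quadratic form (x̄ - mu_0)^T · S^{-1} · (x̄ - mu_0):
  S^{-1} · (x̄ - mu_0) = (-10.38, -5.76),
  (x̄ - mu_0)^T · [...] = (-3.5)·(-10.38) + (-3)·(-5.76) = 53.61.

Step 5 — scale by n: T² = 4 · 53.61 = 214.44.

T² ≈ 214.44


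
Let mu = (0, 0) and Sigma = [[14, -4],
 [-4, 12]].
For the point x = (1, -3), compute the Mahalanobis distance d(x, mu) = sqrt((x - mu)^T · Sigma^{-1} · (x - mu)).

Step 1 — centre the observation: (x - mu) = (1, -3).

Step 2 — invert Sigma. det(Sigma) = 14·12 - (-4)² = 152.
  Sigma^{-1} = (1/det) · [[d, -b], [-b, a]] = [[0.0789, 0.0263],
 [0.0263, 0.0921]].

Step 3 — form the quadratic (x - mu)^T · Sigma^{-1} · (x - mu):
  Sigma^{-1} · (x - mu) = (0, -0.25).
  (x - mu)^T · [Sigma^{-1} · (x - mu)] = (1)·(0) + (-3)·(-0.25) = 0.75.

Step 4 — take square root: d = √(0.75) ≈ 0.866.

d(x, mu) = √(0.75) ≈ 0.866


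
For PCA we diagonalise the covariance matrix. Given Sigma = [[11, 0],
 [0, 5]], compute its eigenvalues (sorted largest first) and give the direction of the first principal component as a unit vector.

Step 1 — characteristic polynomial of 2×2 Sigma:
  det(Sigma - λI) = λ² - trace · λ + det = 0.
  trace = 11 + 5 = 16, det = 11·5 - (0)² = 55.
Step 2 — discriminant:
  Δ = trace² - 4·det = 256 - 220 = 36.
Step 3 — eigenvalues:
  λ = (trace ± √Δ)/2 = (16 ± 6)/2,
  λ_1 = 11,  λ_2 = 5.

Step 4 — unit eigenvector for λ_1: Sigma is diagonal, so its eigenvectors are the coordinate axes. λ_1 = 11 is the diagonal entry on the first coordinate axis, hence
  v_1 = (1, 0) (||v_1|| = 1).

λ_1 = 11,  λ_2 = 5;  v_1 ≈ (1, 0)


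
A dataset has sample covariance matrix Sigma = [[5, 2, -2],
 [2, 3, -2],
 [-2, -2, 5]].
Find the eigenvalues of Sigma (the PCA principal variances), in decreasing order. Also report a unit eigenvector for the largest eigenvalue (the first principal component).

Step 1 — characteristic polynomial p(λ) = det(λI - Sigma) = λ³ - tr·λ² + c_1·λ - det, where tr = trace, c_1 = sum of the principal 2×2 minors, det = det(Sigma):
  tr = 5 + 3 + 5 = 13,
  c_1 = (5·3 - (2)²) + (5·5 - (-2)²) + (3·5 - (-2)²) = 11 + 21 + 11 = 43,
  det = 5·(3·5 - (-2)²) - (2)·((2)·5 - (-2)·(-2)) + (-2)·((2)·(-2) - 3·(-2)) = 5·(11) - (2)·(6) + (-2)·(2) = 39.
  So p(λ) = λ³ - 13λ² + 43λ - 39.
Step 2 — look for an integer root (rational root theorem: any rational root is an integer divisor of 39). Testing λ = 3:
  p(3) = 27 - 117 + 129 - 39 = 0  ✓
  Dividing out (λ - 3): p(λ) = (λ - 3)(λ² - 10λ + 13).
Step 3 — remaining eigenvalues from the quadratic λ² - 10λ + 13 = 0:
  Δ = 10² - 4·13 = 100 - 52 = 48,  λ = (10 ± √48)/2 = (10 ± 6.9282)/2 ≈ 8.4641 or 1.5359.
  Sorted: λ_1 = 8.4641,  λ_2 = 3,  λ_3 = 1.5359  (check: sum = 13 = tr ✓).

Step 4 — unit eigenvector for λ_1 ≈ 8.4641: v spans the null space of (Sigma - λ_1 I), whose rows are
  r_1 = (-3.4641, 2, -2),  r_2 = (2, -5.4641, -2),  r_3 = (-2, -2, -3.4641).
  v is orthogonal to every row, so take v ∝ r_1 × r_2 = ((2)·(-2) - (-2)·(-5.4641), (-2)·(2) - (-3.4641)·(-2), (-3.4641)·(-5.4641) - (2)·(2)) ≈ (-14.9282, -10.9282, 14.9282).
  Rescale (multiply by -1 so the first nonzero entry is positive): u = (14.9282, 10.9282, -14.9282).
  ||u|| = √((14.9282)² + (10.9282)² + (-14.9282)²) = √(565.1281) ≈ 23.7724,  v_1 = u/||u|| ≈ (0.628, 0.4597, -0.628) (||v_1|| = 1).

λ_1 = 8.4641,  λ_2 = 3,  λ_3 = 1.5359;  v_1 ≈ (0.628, 0.4597, -0.628)


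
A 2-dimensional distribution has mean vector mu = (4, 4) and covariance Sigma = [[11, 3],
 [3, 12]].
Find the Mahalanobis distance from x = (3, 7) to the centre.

Step 1 — centre the observation: (x - mu) = (-1, 3).

Step 2 — invert Sigma. det(Sigma) = 11·12 - (3)² = 123.
  Sigma^{-1} = (1/det) · [[d, -b], [-b, a]] = [[0.0976, -0.0244],
 [-0.0244, 0.0894]].

Step 3 — form the quadratic (x - mu)^T · Sigma^{-1} · (x - mu):
  Sigma^{-1} · (x - mu) = (-0.1707, 0.2927).
  (x - mu)^T · [Sigma^{-1} · (x - mu)] = (-1)·(-0.1707) + (3)·(0.2927) = 1.0488.

Step 4 — take square root: d = √(1.0488) ≈ 1.0241.

d(x, mu) = √(1.0488) ≈ 1.0241
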